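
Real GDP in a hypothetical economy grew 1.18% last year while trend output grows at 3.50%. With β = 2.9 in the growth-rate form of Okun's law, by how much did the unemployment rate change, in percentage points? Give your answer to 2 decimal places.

0.80 percentage points

Growth-rate Okun's law: g_Y = g_Y* - β × Δu, so Δu = (g_Y* - g_Y)/β.
Δu = (3.5 - 1.18)/2.9 = 2.32/2.9 = 0.80 percentage points.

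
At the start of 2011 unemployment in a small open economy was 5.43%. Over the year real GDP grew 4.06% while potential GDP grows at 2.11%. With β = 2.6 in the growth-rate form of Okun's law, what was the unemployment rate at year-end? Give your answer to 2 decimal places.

4.68%

Growth-rate Okun's law: g_Y = g_Y* - β × Δu, so Δu = (g_Y* - g_Y)/β.
Δu = (2.11 - 4.06)/2.6 = -1.95/2.6 = -0.75 percentage points.
Year-end unemployment = 5.43 - 0.75 = 4.68%.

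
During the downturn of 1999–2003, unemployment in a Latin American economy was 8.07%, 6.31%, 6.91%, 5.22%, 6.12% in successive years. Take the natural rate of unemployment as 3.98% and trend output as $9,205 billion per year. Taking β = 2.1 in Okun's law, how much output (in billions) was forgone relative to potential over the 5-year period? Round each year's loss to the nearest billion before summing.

Year 1999: gap = -2.1 × (8.07 - 3.98) = -8.589%, loss ≈ 9205 × 8.589/100 ≈ 791.
Year 2000: gap = -2.1 × (6.31 - 3.98) = -4.893%, loss ≈ 9205 × 4.893/100 ≈ 450.
Year 2001: gap = -2.1 × (6.91 - 3.98) = -6.153%, loss ≈ 9205 × 6.153/100 ≈ 566.
Year 2002: gap = -2.1 × (5.22 - 3.98) = -2.604%, loss ≈ 9205 × 2.604/100 ≈ 240.
Year 2003: gap = -2.1 × (6.12 - 3.98) = -4.494%, loss ≈ 9205 × 4.494/100 ≈ 414.
Total lost output = 791 + 450 + 566 + 240 + 414 = 2461 billion.

$2,461 billion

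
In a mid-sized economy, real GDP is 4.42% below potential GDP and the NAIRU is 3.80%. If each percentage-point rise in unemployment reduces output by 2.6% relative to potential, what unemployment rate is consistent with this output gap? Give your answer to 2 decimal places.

5.50%

From Okun's law, u - u* = -(output gap)/β = -(-4.42)/2.6 = 1.7 points.
So u = 3.8 + 1.7 = 5.50%.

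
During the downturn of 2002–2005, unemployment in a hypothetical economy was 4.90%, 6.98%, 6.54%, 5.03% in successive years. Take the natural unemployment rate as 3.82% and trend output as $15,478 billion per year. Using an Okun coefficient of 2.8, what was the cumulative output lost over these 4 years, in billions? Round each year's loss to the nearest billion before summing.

Year 2002: gap = -2.8 × (4.9 - 3.82) = -3.024%, loss ≈ 15478 × 3.024/100 ≈ 468.
Year 2003: gap = -2.8 × (6.98 - 3.82) = -8.848%, loss ≈ 15478 × 8.848/100 ≈ 1369.
Year 2004: gap = -2.8 × (6.54 - 3.82) = -7.616%, loss ≈ 15478 × 7.616/100 ≈ 1179.
Year 2005: gap = -2.8 × (5.03 - 3.82) = -3.388%, loss ≈ 15478 × 3.388/100 ≈ 524.
Total lost output = 468 + 1369 + 1179 + 524 = 3540 billion.

$3,540 billion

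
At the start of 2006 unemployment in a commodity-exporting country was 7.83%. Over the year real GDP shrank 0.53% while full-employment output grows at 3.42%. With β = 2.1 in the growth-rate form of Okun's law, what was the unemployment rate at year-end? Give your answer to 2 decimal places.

9.71%

Growth-rate Okun's law: g_Y = g_Y* - β × Δu, so Δu = (g_Y* - g_Y)/β.
Δu = (3.42 + 0.53)/2.1 = 3.95/2.1 = 1.88 percentage points.
Year-end unemployment = 7.83 + 1.88 = 9.71%.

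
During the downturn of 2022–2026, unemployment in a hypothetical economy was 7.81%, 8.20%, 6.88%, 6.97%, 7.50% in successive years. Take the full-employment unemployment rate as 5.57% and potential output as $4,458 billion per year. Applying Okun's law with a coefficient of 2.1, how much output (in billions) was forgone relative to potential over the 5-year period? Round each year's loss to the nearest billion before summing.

$891 billion

Year 2022: gap = -2.1 × (7.81 - 5.57) = -4.704%, loss ≈ 4458 × 4.704/100 ≈ 210.
Year 2023: gap = -2.1 × (8.2 - 5.57) = -5.523%, loss ≈ 4458 × 5.523/100 ≈ 246.
Year 2024: gap = -2.1 × (6.88 - 5.57) = -2.751%, loss ≈ 4458 × 2.751/100 ≈ 123.
Year 2025: gap = -2.1 × (6.97 - 5.57) = -2.94%, loss ≈ 4458 × 2.94/100 ≈ 131.
Year 2026: gap = -2.1 × (7.5 - 5.57) = -4.053%, loss ≈ 4458 × 4.053/100 ≈ 181.
Total lost output = 210 + 246 + 123 + 131 + 181 = 891 billion.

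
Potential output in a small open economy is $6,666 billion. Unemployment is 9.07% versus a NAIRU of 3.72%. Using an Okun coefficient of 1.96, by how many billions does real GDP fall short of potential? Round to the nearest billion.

$699 billion

Output gap = -1.96 × (9.07 - 3.72) = -1.96 × 5.35 = -10.486%.
Actual GDP ≈ 6666 × 0.89514 ≈ 5967 billion, so the shortfall is 6666 - 5967 = 699 billion.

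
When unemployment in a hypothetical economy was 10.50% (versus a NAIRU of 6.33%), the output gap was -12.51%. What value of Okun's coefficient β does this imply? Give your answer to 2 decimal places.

β ≈ 3.00

Okun's law: output gap = -β × (u - u*).
-12.51 = -β × (10.5 - 6.33) = -β × 4.17, so β = 12.51/4.17 = 3.00.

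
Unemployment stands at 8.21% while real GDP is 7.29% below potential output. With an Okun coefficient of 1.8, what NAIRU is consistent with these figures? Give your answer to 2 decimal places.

From Okun's law, u - u* = -(output gap)/β = -(-7.29)/1.8 = 4.05 points.
So u* = 8.21 - 4.05 = 4.16%.

4.16%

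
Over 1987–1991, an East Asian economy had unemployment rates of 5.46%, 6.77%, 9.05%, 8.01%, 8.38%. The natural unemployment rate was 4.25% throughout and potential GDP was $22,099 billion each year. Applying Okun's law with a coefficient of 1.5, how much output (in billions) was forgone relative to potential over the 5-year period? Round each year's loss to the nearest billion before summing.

Year 1987: gap = -1.5 × (5.46 - 4.25) = -1.815%, loss ≈ 22099 × 1.815/100 ≈ 401.
Year 1988: gap = -1.5 × (6.77 - 4.25) = -3.78%, loss ≈ 22099 × 3.78/100 ≈ 835.
Year 1989: gap = -1.5 × (9.05 - 4.25) = -7.2%, loss ≈ 22099 × 7.2/100 ≈ 1591.
Year 1990: gap = -1.5 × (8.01 - 4.25) = -5.64%, loss ≈ 22099 × 5.64/100 ≈ 1246.
Year 1991: gap = -1.5 × (8.38 - 4.25) = -6.195%, loss ≈ 22099 × 6.195/100 ≈ 1369.
Total lost output = 401 + 835 + 1591 + 1246 + 1369 = 5442 billion.

$5,442 billion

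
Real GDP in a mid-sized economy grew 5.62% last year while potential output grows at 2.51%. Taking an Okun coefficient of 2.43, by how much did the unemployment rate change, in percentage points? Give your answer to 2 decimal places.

Growth-rate Okun's law: g_Y = g_Y* - β × Δu, so Δu = (g_Y* - g_Y)/β.
Δu = (2.51 - 5.62)/2.43 = -3.11/2.43 = -1.28 percentage points.

-1.28 percentage points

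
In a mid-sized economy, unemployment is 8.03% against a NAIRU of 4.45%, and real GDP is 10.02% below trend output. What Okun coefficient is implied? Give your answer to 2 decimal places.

β ≈ 2.80

Okun's law: output gap = -β × (u - u*).
-10.02 = -β × (8.03 - 4.45) = -β × 3.58, so β = 10.02/3.58 = 2.80.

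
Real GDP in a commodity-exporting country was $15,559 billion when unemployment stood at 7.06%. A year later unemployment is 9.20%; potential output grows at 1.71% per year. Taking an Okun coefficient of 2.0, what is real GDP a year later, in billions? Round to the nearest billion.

$15,159 billion

Δu = 9.2 - 7.06 = 2.14 points.
Okun's law (growth form): g_Y = g_Y* - β × Δu = 1.71 - 2.0 × (2.14) = 1.71 - 4.28 = -2.57%.
Real GDP in the next year = 15559 × (1 - 2.57/100) = 15559 × 0.9743 ≈ 15159 billion.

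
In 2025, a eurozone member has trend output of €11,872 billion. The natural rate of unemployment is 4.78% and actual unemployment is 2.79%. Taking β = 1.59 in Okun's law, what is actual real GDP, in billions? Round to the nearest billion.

Unemployment gap = 2.79 - 4.78 = -1.99 points, so the output gap is -1.59 × (-1.99) = 3.1641%.
Actual GDP = 11872 × (1 + 3.1641/100) = 11872 × 1.031641 ≈ 12248 billion.

€12,248 billion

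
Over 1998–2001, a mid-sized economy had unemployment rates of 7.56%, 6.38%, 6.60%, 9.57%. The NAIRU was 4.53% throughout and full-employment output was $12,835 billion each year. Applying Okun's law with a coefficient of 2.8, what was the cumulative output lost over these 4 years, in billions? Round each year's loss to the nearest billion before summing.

$4,309 billion

Year 1998: gap = -2.8 × (7.56 - 4.53) = -8.484%, loss ≈ 12835 × 8.484/100 ≈ 1089.
Year 1999: gap = -2.8 × (6.38 - 4.53) = -5.18%, loss ≈ 12835 × 5.18/100 ≈ 665.
Year 2000: gap = -2.8 × (6.6 - 4.53) = -5.796%, loss ≈ 12835 × 5.796/100 ≈ 744.
Year 2001: gap = -2.8 × (9.57 - 4.53) = -14.112%, loss ≈ 12835 × 14.112/100 ≈ 1811.
Total lost output = 1089 + 665 + 744 + 1811 = 4309 billion.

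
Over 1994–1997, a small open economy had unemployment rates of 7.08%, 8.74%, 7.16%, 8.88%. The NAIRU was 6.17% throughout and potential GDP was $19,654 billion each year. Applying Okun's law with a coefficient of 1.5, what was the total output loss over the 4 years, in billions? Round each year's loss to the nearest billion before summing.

$2,117 billion

Year 1994: gap = -1.5 × (7.08 - 6.17) = -1.365%, loss ≈ 19654 × 1.365/100 ≈ 268.
Year 1995: gap = -1.5 × (8.74 - 6.17) = -3.855%, loss ≈ 19654 × 3.855/100 ≈ 758.
Year 1996: gap = -1.5 × (7.16 - 6.17) = -1.485%, loss ≈ 19654 × 1.485/100 ≈ 292.
Year 1997: gap = -1.5 × (8.88 - 6.17) = -4.065%, loss ≈ 19654 × 4.065/100 ≈ 799.
Total lost output = 268 + 758 + 292 + 799 = 2117 billion.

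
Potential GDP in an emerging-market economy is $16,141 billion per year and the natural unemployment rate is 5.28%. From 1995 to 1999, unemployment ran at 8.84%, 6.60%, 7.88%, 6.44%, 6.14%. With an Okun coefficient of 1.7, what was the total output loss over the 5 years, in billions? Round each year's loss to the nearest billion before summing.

Year 1995: gap = -1.7 × (8.84 - 5.28) = -6.052%, loss ≈ 16141 × 6.052/100 ≈ 977.
Year 1996: gap = -1.7 × (6.6 - 5.28) = -2.244%, loss ≈ 16141 × 2.244/100 ≈ 362.
Year 1997: gap = -1.7 × (7.88 - 5.28) = -4.42%, loss ≈ 16141 × 4.42/100 ≈ 713.
Year 1998: gap = -1.7 × (6.44 - 5.28) = -1.972%, loss ≈ 16141 × 1.972/100 ≈ 318.
Year 1999: gap = -1.7 × (6.14 - 5.28) = -1.462%, loss ≈ 16141 × 1.462/100 ≈ 236.
Total lost output = 977 + 362 + 713 + 318 + 236 = 2606 billion.

$2,606 billion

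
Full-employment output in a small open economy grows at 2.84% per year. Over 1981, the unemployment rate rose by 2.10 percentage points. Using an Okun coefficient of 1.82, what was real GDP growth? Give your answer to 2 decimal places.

-0.98%

Growth-rate Okun's law: g_Y = g_Y* - β × Δu.
g_Y = 2.84 - 1.82 × (2.10) = 2.84 - 3.822 = -0.982%, i.e. -0.98% to 2 d.p.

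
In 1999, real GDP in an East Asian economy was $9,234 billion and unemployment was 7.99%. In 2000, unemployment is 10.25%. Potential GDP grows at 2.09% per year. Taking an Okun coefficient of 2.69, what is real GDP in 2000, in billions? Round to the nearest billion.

Δu = 10.25 - 7.99 = 2.26 points.
Okun's law (growth form): g_Y = g_Y* - β × Δu = 2.09 - 2.69 × (2.26) = 2.09 - 6.0794 = -3.9894%.
Real GDP in the next year = 9234 × (1 - 3.9894/100) = 9234 × 0.960106 ≈ 8866 billion.

$8,866 billion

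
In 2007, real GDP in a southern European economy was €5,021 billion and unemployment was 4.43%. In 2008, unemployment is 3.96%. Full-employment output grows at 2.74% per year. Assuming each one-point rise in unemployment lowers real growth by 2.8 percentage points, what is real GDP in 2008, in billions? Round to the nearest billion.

Δu = 3.96 - 4.43 = -0.47 points.
Okun's law (growth form): g_Y = g_Y* - β × Δu = 2.74 - 2.8 × (-0.47) = 2.74 + 1.316 = 4.056%.
Real GDP in the next year = 5021 × (1 + 4.056/100) = 5021 × 1.04056 ≈ 5225 billion.

€5,225 billion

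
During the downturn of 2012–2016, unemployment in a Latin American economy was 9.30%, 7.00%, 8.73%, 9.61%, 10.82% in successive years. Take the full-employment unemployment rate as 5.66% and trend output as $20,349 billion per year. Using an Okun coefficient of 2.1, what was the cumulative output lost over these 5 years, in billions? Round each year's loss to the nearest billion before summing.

$7,333 billion

Year 2012: gap = -2.1 × (9.3 - 5.66) = -7.644%, loss ≈ 20349 × 7.644/100 ≈ 1555.
Year 2013: gap = -2.1 × (7 - 5.66) = -2.814%, loss ≈ 20349 × 2.814/100 ≈ 573.
Year 2014: gap = -2.1 × (8.73 - 5.66) = -6.447%, loss ≈ 20349 × 6.447/100 ≈ 1312.
Year 2015: gap = -2.1 × (9.61 - 5.66) = -8.295%, loss ≈ 20349 × 8.295/100 ≈ 1688.
Year 2016: gap = -2.1 × (10.82 - 5.66) = -10.836%, loss ≈ 20349 × 10.836/100 ≈ 2205.
Total lost output = 1555 + 573 + 1312 + 1688 + 2205 = 7333 billion.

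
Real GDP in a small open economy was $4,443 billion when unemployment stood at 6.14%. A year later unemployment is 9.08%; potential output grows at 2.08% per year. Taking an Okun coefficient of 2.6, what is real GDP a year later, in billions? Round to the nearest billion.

$4,196 billion

Δu = 9.08 - 6.14 = 2.94 points.
Okun's law (growth form): g_Y = g_Y* - β × Δu = 2.08 - 2.6 × (2.94) = 2.08 - 7.644 = -5.564%.
Real GDP in the next year = 4443 × (1 - 5.564/100) = 4443 × 0.94436 ≈ 4196 billion.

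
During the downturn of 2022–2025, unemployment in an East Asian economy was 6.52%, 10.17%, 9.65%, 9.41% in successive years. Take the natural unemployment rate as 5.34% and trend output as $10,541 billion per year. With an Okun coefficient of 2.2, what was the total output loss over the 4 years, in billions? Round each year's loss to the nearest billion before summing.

Year 2022: gap = -2.2 × (6.52 - 5.34) = -2.596%, loss ≈ 10541 × 2.596/100 ≈ 274.
Year 2023: gap = -2.2 × (10.17 - 5.34) = -10.626%, loss ≈ 10541 × 10.626/100 ≈ 1120.
Year 2024: gap = -2.2 × (9.65 - 5.34) = -9.482%, loss ≈ 10541 × 9.482/100 ≈ 999.
Year 2025: gap = -2.2 × (9.41 - 5.34) = -8.954%, loss ≈ 10541 × 8.954/100 ≈ 944.
Total lost output = 274 + 1120 + 999 + 944 = 3337 billion.

$3,337 billion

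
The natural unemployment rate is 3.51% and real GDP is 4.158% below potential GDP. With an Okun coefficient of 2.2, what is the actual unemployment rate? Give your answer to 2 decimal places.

5.40%

From Okun's law, u - u* = -(output gap)/β = -(-4.158)/2.2 = 1.89 points.
So u = 3.51 + 1.89 = 5.40%.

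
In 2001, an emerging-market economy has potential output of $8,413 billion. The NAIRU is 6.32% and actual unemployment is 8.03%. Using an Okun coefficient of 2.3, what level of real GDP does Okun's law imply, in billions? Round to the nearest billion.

Unemployment gap = 8.03 - 6.32 = 1.71 points, so the output gap is -2.3 × 1.71 = -3.933%.
Actual GDP = 8413 × (1 - 3.933/100) = 8413 × 0.96067 ≈ 8082 billion.

$8,082 billion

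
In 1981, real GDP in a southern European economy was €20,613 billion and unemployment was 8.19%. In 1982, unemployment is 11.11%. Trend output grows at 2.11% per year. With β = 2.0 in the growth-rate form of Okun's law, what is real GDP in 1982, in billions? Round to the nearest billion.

Δu = 11.11 - 8.19 = 2.92 points.
Okun's law (growth form): g_Y = g_Y* - β × Δu = 2.11 - 2.0 × (2.92) = 2.11 - 5.84 = -3.73%.
Real GDP in the next year = 20613 × (1 - 3.73/100) = 20613 × 0.9627 ≈ 19844 billion.

€19,844 billion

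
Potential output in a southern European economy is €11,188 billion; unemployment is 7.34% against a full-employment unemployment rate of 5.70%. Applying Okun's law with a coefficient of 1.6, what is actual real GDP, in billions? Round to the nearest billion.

€10,894 billion

Unemployment gap = 7.34 - 5.7 = 1.64 points, so the output gap is -1.6 × 1.64 = -2.624%.
Actual GDP = 11188 × (1 - 2.624/100) = 11188 × 0.97376 ≈ 10894 billion.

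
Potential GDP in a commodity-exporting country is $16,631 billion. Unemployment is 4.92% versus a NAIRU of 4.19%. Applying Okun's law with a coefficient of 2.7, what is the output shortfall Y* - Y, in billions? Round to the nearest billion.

Output gap = -2.7 × (4.92 - 4.19) = -2.7 × 0.73 = -1.971%.
Actual GDP ≈ 16631 × 0.98029 ≈ 16303 billion, so the shortfall is 16631 - 16303 = 328 billion.

$328 billion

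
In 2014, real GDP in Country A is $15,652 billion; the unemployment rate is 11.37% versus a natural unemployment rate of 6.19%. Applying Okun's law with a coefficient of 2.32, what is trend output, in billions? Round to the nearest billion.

Unemployment gap = 11.37 - 6.19 = 5.18 points, so output gap = -2.32 × 5.18 = -12.0176%.
Since Y = Y* × (1 + gap/100), Y* = 15652/0.879824 ≈ 17790 billion.

$17,790 billion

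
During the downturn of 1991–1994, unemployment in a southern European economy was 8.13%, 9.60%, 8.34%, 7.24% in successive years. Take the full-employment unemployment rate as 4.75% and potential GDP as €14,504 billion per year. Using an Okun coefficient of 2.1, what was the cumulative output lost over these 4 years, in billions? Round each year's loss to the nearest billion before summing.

Year 1991: gap = -2.1 × (8.13 - 4.75) = -7.098%, loss ≈ 14504 × 7.098/100 ≈ 1029.
Year 1992: gap = -2.1 × (9.6 - 4.75) = -10.185%, loss ≈ 14504 × 10.185/100 ≈ 1477.
Year 1993: gap = -2.1 × (8.34 - 4.75) = -7.539%, loss ≈ 14504 × 7.539/100 ≈ 1093.
Year 1994: gap = -2.1 × (7.24 - 4.75) = -5.229%, loss ≈ 14504 × 5.229/100 ≈ 758.
Total lost output = 1029 + 1477 + 1093 + 758 = 4357 billion.

€4,357 billion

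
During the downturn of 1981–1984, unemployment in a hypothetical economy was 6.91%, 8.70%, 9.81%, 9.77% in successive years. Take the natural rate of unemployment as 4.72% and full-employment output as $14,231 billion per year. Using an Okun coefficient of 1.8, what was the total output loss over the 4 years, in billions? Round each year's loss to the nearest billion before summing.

$4,179 billion

Year 1981: gap = -1.8 × (6.91 - 4.72) = -3.942%, loss ≈ 14231 × 3.942/100 ≈ 561.
Year 1982: gap = -1.8 × (8.7 - 4.72) = -7.164%, loss ≈ 14231 × 7.164/100 ≈ 1020.
Year 1983: gap = -1.8 × (9.81 - 4.72) = -9.162%, loss ≈ 14231 × 9.162/100 ≈ 1304.
Year 1984: gap = -1.8 × (9.77 - 4.72) = -9.09%, loss ≈ 14231 × 9.09/100 ≈ 1294.
Total lost output = 561 + 1020 + 1304 + 1294 = 4179 billion.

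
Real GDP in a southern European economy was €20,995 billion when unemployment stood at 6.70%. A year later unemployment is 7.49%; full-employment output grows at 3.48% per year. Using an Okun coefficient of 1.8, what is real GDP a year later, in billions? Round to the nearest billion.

€21,427 billion

Δu = 7.49 - 6.7 = 0.79 points.
Okun's law (growth form): g_Y = g_Y* - β × Δu = 3.48 - 1.8 × (0.79) = 3.48 - 1.422 = 2.058%.
Real GDP in the next year = 20995 × (1 + 2.058/100) = 20995 × 1.02058 ≈ 21427 billion.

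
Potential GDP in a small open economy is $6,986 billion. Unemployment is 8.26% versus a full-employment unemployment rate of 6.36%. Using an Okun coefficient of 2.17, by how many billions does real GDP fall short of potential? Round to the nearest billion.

Output gap = -2.17 × (8.26 - 6.36) = -2.17 × 1.9 = -4.123%.
Actual GDP ≈ 6986 × 0.95877 ≈ 6698 billion, so the shortfall is 6986 - 6698 = 288 billion.

$288 billion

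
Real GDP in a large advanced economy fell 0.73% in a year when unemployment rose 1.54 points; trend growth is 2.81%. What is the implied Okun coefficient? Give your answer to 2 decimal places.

β ≈ 2.30

Growth form: g_Y = g_Y* - β × Δu, so β = (g_Y* - g_Y)/Δu.
β = (2.81 + 0.73)/1.54 = 3.54/1.54 = 2.30.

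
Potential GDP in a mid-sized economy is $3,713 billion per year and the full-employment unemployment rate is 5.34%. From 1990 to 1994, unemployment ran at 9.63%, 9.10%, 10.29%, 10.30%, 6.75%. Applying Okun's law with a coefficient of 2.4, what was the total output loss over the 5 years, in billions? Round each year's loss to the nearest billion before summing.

$1,726 billion

Year 1990: gap = -2.4 × (9.63 - 5.34) = -10.296%, loss ≈ 3713 × 10.296/100 ≈ 382.
Year 1991: gap = -2.4 × (9.1 - 5.34) = -9.024%, loss ≈ 3713 × 9.024/100 ≈ 335.
Year 1992: gap = -2.4 × (10.29 - 5.34) = -11.88%, loss ≈ 3713 × 11.88/100 ≈ 441.
Year 1993: gap = -2.4 × (10.3 - 5.34) = -11.904%, loss ≈ 3713 × 11.904/100 ≈ 442.
Year 1994: gap = -2.4 × (6.75 - 5.34) = -3.384%, loss ≈ 3713 × 3.384/100 ≈ 126.
Total lost output = 382 + 335 + 441 + 442 + 126 = 1726 billion.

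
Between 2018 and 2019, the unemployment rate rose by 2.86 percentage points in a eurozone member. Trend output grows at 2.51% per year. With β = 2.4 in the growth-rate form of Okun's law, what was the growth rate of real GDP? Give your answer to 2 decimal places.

-4.35%

Growth-rate Okun's law: g_Y = g_Y* - β × Δu.
g_Y = 2.51 - 2.4 × (2.86) = 2.51 - 6.864 = -4.354%, i.e. -4.35% to 2 d.p.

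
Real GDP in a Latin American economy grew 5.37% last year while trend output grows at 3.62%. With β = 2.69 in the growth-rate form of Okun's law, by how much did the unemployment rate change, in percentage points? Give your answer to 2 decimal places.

-0.65 percentage points

Growth-rate Okun's law: g_Y = g_Y* - β × Δu, so Δu = (g_Y* - g_Y)/β.
Δu = (3.62 - 5.37)/2.69 = -1.75/2.69 = -0.65 percentage points.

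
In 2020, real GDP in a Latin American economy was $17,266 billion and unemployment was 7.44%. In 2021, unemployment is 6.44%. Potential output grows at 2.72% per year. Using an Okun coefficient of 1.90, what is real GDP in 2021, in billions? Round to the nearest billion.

$18,064 billion

Δu = 6.44 - 7.44 = -1 point.
Okun's law (growth form): g_Y = g_Y* - β × Δu = 2.72 - 1.90 × (-1.00) = 2.72 + 1.9 = 4.62%.
Real GDP in the next year = 17266 × (1 + 4.62/100) = 17266 × 1.0462 ≈ 18064 billion.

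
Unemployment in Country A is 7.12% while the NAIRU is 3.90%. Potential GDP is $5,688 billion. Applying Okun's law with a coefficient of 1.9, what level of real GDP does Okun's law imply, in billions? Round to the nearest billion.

Unemployment gap = 7.12 - 3.9 = 3.22 points, so the output gap is -1.9 × 3.22 = -6.118%.
Actual GDP = 5688 × (1 - 6.118/100) = 5688 × 0.93882 ≈ 5340 billion.

$5,340 billion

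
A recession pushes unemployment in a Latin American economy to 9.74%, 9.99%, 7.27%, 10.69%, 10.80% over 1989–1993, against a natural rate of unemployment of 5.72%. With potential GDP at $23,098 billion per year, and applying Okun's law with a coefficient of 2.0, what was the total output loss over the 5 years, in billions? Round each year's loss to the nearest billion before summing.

Year 1989: gap = -2.0 × (9.74 - 5.72) = -8.04%, loss ≈ 23098 × 8.04/100 ≈ 1857.
Year 1990: gap = -2.0 × (9.99 - 5.72) = -8.54%, loss ≈ 23098 × 8.54/100 ≈ 1973.
Year 1991: gap = -2.0 × (7.27 - 5.72) = -3.1%, loss ≈ 23098 × 3.1/100 ≈ 716.
Year 1992: gap = -2.0 × (10.69 - 5.72) = -9.94%, loss ≈ 23098 × 9.94/100 ≈ 2296.
Year 1993: gap = -2.0 × (10.8 - 5.72) = -10.16%, loss ≈ 23098 × 10.16/100 ≈ 2347.
Total lost output = 1857 + 1973 + 716 + 2296 + 2347 = 9189 billion.

$9,189 billion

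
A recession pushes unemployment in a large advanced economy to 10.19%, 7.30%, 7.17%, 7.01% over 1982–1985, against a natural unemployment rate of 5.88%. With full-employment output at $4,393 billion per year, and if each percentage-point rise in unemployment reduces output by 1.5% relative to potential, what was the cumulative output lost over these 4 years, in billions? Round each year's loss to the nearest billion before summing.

Year 1982: gap = -1.5 × (10.19 - 5.88) = -6.465%, loss ≈ 4393 × 6.465/100 ≈ 284.
Year 1983: gap = -1.5 × (7.3 - 5.88) = -2.13%, loss ≈ 4393 × 2.13/100 ≈ 94.
Year 1984: gap = -1.5 × (7.17 - 5.88) = -1.935%, loss ≈ 4393 × 1.935/100 ≈ 85.
Year 1985: gap = -1.5 × (7.01 - 5.88) = -1.695%, loss ≈ 4393 × 1.695/100 ≈ 74.
Total lost output = 284 + 94 + 85 + 74 = 537 billion.

$537 billion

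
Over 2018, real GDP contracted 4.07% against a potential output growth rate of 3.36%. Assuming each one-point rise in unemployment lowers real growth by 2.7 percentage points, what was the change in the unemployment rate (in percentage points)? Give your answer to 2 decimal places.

2.75 percentage points

Growth-rate Okun's law: g_Y = g_Y* - β × Δu, so Δu = (g_Y* - g_Y)/β.
Δu = (3.36 + 4.07)/2.7 = 7.43/2.7 = 2.75 percentage points.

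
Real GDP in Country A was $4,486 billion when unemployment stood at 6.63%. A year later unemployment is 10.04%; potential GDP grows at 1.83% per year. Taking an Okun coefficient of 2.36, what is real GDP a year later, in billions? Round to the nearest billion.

$4,207 billion

Δu = 10.04 - 6.63 = 3.41 points.
Okun's law (growth form): g_Y = g_Y* - β × Δu = 1.83 - 2.36 × (3.41) = 1.83 - 8.0476 = -6.2176%.
Real GDP in the next year = 4486 × (1 - 6.2176/100) = 4486 × 0.937824 ≈ 4207 billion.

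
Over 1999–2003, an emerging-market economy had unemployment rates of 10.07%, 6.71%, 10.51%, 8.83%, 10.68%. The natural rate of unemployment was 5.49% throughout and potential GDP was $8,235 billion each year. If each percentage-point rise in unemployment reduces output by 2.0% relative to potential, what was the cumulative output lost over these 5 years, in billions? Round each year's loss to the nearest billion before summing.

$3,187 billion

Year 1999: gap = -2.0 × (10.07 - 5.49) = -9.16%, loss ≈ 8235 × 9.16/100 ≈ 754.
Year 2000: gap = -2.0 × (6.71 - 5.49) = -2.44%, loss ≈ 8235 × 2.44/100 ≈ 201.
Year 2001: gap = -2.0 × (10.51 - 5.49) = -10.04%, loss ≈ 8235 × 10.04/100 ≈ 827.
Year 2002: gap = -2.0 × (8.83 - 5.49) = -6.68%, loss ≈ 8235 × 6.68/100 ≈ 550.
Year 2003: gap = -2.0 × (10.68 - 5.49) = -10.38%, loss ≈ 8235 × 10.38/100 ≈ 855.
Total lost output = 754 + 201 + 827 + 550 + 855 = 3187 billion.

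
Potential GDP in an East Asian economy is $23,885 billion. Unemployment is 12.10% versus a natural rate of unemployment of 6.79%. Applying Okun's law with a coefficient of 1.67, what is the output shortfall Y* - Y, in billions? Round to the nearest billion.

Output gap = -1.67 × (12.1 - 6.79) = -1.67 × 5.31 = -8.8677%.
Actual GDP ≈ 23885 × 0.911323 ≈ 21767 billion, so the shortfall is 23885 - 21767 = 2118 billion.

$2,118 billion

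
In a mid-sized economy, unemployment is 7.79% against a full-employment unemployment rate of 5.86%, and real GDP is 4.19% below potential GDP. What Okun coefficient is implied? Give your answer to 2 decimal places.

β ≈ 2.17

Okun's law: output gap = -β × (u - u*).
-4.19 = -β × (7.79 - 5.86) = -β × 1.93, so β = 4.19/1.93 = 2.17.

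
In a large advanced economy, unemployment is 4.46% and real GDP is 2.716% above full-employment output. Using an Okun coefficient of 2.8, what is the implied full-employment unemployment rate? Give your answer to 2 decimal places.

5.43%

From Okun's law, u - u* = -(output gap)/β = -(2.716)/2.8 = -0.97 points.
So u* = 4.46 + 0.97 = 5.43%.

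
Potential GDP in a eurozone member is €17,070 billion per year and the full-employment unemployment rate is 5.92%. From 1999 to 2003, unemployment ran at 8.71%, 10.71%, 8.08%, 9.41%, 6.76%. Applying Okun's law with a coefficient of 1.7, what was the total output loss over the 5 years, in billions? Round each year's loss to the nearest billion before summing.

€4,084 billion

Year 1999: gap = -1.7 × (8.71 - 5.92) = -4.743%, loss ≈ 17070 × 4.743/100 ≈ 810.
Year 2000: gap = -1.7 × (10.71 - 5.92) = -8.143%, loss ≈ 17070 × 8.143/100 ≈ 1390.
Year 2001: gap = -1.7 × (8.08 - 5.92) = -3.672%, loss ≈ 17070 × 3.672/100 ≈ 627.
Year 2002: gap = -1.7 × (9.41 - 5.92) = -5.933%, loss ≈ 17070 × 5.933/100 ≈ 1013.
Year 2003: gap = -1.7 × (6.76 - 5.92) = -1.428%, loss ≈ 17070 × 1.428/100 ≈ 244.
Total lost output = 810 + 1390 + 627 + 1013 + 244 = 4084 billion.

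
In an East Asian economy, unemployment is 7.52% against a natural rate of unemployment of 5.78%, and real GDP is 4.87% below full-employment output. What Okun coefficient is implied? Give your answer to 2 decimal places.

β ≈ 2.80

Okun's law: output gap = -β × (u - u*).
-4.87 = -β × (7.52 - 5.78) = -β × 1.74, so β = 4.87/1.74 = 2.80.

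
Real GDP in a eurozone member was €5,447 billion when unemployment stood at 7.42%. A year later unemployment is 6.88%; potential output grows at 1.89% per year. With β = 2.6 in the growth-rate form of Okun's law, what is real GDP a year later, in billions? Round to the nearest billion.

€5,626 billion

Δu = 6.88 - 7.42 = -0.54 points.
Okun's law (growth form): g_Y = g_Y* - β × Δu = 1.89 - 2.6 × (-0.54) = 1.89 + 1.404 = 3.294%.
Real GDP in the next year = 5447 × (1 + 3.294/100) = 5447 × 1.03294 ≈ 5626 billion.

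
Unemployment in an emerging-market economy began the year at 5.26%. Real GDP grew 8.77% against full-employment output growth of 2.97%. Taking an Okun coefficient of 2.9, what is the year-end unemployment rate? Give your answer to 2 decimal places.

Growth-rate Okun's law: g_Y = g_Y* - β × Δu, so Δu = (g_Y* - g_Y)/β.
Δu = (2.97 - 8.77)/2.9 = -5.8/2.9 = -2.00 percentage points.
Year-end unemployment = 5.26 - 2 = 3.26%.

3.26%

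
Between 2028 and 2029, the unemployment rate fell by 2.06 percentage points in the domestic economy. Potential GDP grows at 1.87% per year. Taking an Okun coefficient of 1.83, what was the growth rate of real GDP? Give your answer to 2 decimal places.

5.64%

Growth-rate Okun's law: g_Y = g_Y* - β × Δu.
g_Y = 1.87 - 1.83 × (-2.06) = 1.87 + 3.7698 = 5.6398%, i.e. 5.64% to 2 d.p.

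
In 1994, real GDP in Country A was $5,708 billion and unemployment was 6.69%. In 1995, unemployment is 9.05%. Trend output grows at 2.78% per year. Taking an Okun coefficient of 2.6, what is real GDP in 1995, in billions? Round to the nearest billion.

$5,516 billion

Δu = 9.05 - 6.69 = 2.36 points.
Okun's law (growth form): g_Y = g_Y* - β × Δu = 2.78 - 2.6 × (2.36) = 2.78 - 6.136 = -3.356%.
Real GDP in the next year = 5708 × (1 - 3.356/100) = 5708 × 0.96644 ≈ 5516 billion.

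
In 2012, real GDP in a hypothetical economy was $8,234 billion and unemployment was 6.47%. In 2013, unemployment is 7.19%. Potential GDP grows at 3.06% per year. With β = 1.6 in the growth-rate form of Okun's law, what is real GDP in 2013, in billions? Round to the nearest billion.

Δu = 7.19 - 6.47 = 0.72 points.
Okun's law (growth form): g_Y = g_Y* - β × Δu = 3.06 - 1.6 × (0.72) = 3.06 - 1.152 = 1.908%.
Real GDP in the next year = 8234 × (1 + 1.908/100) = 8234 × 1.01908 ≈ 8391 billion.

$8,391 billion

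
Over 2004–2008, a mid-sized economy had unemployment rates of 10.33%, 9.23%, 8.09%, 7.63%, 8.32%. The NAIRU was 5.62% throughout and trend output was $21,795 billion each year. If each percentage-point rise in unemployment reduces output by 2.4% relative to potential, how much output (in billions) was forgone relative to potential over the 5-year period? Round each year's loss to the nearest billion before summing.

$8,107 billion

Year 2004: gap = -2.4 × (10.33 - 5.62) = -11.304%, loss ≈ 21795 × 11.304/100 ≈ 2464.
Year 2005: gap = -2.4 × (9.23 - 5.62) = -8.664%, loss ≈ 21795 × 8.664/100 ≈ 1888.
Year 2006: gap = -2.4 × (8.09 - 5.62) = -5.928%, loss ≈ 21795 × 5.928/100 ≈ 1292.
Year 2007: gap = -2.4 × (7.63 - 5.62) = -4.824%, loss ≈ 21795 × 4.824/100 ≈ 1051.
Year 2008: gap = -2.4 × (8.32 - 5.62) = -6.48%, loss ≈ 21795 × 6.48/100 ≈ 1412.
Total lost output = 2464 + 1888 + 1292 + 1051 + 1412 = 8107 billion.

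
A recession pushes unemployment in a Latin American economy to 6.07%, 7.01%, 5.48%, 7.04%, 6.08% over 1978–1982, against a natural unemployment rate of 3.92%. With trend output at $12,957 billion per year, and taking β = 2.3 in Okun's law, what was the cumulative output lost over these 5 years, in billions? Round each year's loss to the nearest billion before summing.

$3,601 billion

Year 1978: gap = -2.3 × (6.07 - 3.92) = -4.945%, loss ≈ 12957 × 4.945/100 ≈ 641.
Year 1979: gap = -2.3 × (7.01 - 3.92) = -7.107%, loss ≈ 12957 × 7.107/100 ≈ 921.
Year 1980: gap = -2.3 × (5.48 - 3.92) = -3.588%, loss ≈ 12957 × 3.588/100 ≈ 465.
Year 1981: gap = -2.3 × (7.04 - 3.92) = -7.176%, loss ≈ 12957 × 7.176/100 ≈ 930.
Year 1982: gap = -2.3 × (6.08 - 3.92) = -4.968%, loss ≈ 12957 × 4.968/100 ≈ 644.
Total lost output = 641 + 921 + 465 + 930 + 644 = 3601 billion.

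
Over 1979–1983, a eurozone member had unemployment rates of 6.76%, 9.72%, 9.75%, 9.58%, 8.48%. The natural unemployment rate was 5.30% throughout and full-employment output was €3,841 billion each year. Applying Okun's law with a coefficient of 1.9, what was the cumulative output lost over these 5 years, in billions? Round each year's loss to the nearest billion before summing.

Year 1979: gap = -1.9 × (6.76 - 5.3) = -2.774%, loss ≈ 3841 × 2.774/100 ≈ 107.
Year 1980: gap = -1.9 × (9.72 - 5.3) = -8.398%, loss ≈ 3841 × 8.398/100 ≈ 323.
Year 1981: gap = -1.9 × (9.75 - 5.3) = -8.455%, loss ≈ 3841 × 8.455/100 ≈ 325.
Year 1982: gap = -1.9 × (9.58 - 5.3) = -8.132%, loss ≈ 3841 × 8.132/100 ≈ 312.
Year 1983: gap = -1.9 × (8.48 - 5.3) = -6.042%, loss ≈ 3841 × 6.042/100 ≈ 232.
Total lost output = 107 + 323 + 325 + 312 + 232 = 1299 billion.

€1,299 billion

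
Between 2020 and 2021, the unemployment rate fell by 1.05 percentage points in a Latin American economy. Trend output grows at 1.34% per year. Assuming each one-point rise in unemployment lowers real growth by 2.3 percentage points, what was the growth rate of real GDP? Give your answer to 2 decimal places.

Growth-rate Okun's law: g_Y = g_Y* - β × Δu.
g_Y = 1.34 - 2.3 × (-1.05) = 1.34 + 2.415 = 3.755%, i.e. 3.76% to 2 d.p.

3.76%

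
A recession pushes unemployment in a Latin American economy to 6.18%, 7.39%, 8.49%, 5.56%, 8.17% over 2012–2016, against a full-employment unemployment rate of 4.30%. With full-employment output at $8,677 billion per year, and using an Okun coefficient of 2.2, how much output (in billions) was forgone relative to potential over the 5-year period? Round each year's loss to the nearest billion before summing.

$2,729 billion

Year 2012: gap = -2.2 × (6.18 - 4.3) = -4.136%, loss ≈ 8677 × 4.136/100 ≈ 359.
Year 2013: gap = -2.2 × (7.39 - 4.3) = -6.798%, loss ≈ 8677 × 6.798/100 ≈ 590.
Year 2014: gap = -2.2 × (8.49 - 4.3) = -9.218%, loss ≈ 8677 × 9.218/100 ≈ 800.
Year 2015: gap = -2.2 × (5.56 - 4.3) = -2.772%, loss ≈ 8677 × 2.772/100 ≈ 241.
Year 2016: gap = -2.2 × (8.17 - 4.3) = -8.514%, loss ≈ 8677 × 8.514/100 ≈ 739.
Total lost output = 359 + 590 + 800 + 241 + 739 = 2729 billion.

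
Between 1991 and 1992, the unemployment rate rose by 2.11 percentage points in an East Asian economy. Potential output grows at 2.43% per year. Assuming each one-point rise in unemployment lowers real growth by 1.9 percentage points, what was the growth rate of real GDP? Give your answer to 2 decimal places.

-1.58%

Growth-rate Okun's law: g_Y = g_Y* - β × Δu.
g_Y = 2.43 - 1.9 × (2.11) = 2.43 - 4.009 = -1.579%, i.e. -1.58% to 2 d.p.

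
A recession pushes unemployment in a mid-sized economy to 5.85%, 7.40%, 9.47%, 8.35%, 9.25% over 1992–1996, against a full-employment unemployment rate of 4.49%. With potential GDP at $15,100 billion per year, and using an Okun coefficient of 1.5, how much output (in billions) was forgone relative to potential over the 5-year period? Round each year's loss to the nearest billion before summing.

$4,047 billion

Year 1992: gap = -1.5 × (5.85 - 4.49) = -2.04%, loss ≈ 15100 × 2.04/100 ≈ 308.
Year 1993: gap = -1.5 × (7.4 - 4.49) = -4.365%, loss ≈ 15100 × 4.365/100 ≈ 659.
Year 1994: gap = -1.5 × (9.47 - 4.49) = -7.47%, loss ≈ 15100 × 7.47/100 ≈ 1128.
Year 1995: gap = -1.5 × (8.35 - 4.49) = -5.79%, loss ≈ 15100 × 5.79/100 ≈ 874.
Year 1996: gap = -1.5 × (9.25 - 4.49) = -7.14%, loss ≈ 15100 × 7.14/100 ≈ 1078.
Total lost output = 308 + 659 + 1128 + 874 + 1078 = 4047 billion.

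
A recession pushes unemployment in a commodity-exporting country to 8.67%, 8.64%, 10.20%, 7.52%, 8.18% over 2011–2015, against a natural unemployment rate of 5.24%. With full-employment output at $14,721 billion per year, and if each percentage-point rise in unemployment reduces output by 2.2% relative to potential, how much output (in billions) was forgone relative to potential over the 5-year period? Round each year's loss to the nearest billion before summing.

$5,508 billion

Year 2011: gap = -2.2 × (8.67 - 5.24) = -7.546%, loss ≈ 14721 × 7.546/100 ≈ 1111.
Year 2012: gap = -2.2 × (8.64 - 5.24) = -7.48%, loss ≈ 14721 × 7.48/100 ≈ 1101.
Year 2013: gap = -2.2 × (10.2 - 5.24) = -10.912%, loss ≈ 14721 × 10.912/100 ≈ 1606.
Year 2014: gap = -2.2 × (7.52 - 5.24) = -5.016%, loss ≈ 14721 × 5.016/100 ≈ 738.
Year 2015: gap = -2.2 × (8.18 - 5.24) = -6.468%, loss ≈ 14721 × 6.468/100 ≈ 952.
Total lost output = 1111 + 1101 + 1606 + 738 + 952 = 5508 billion.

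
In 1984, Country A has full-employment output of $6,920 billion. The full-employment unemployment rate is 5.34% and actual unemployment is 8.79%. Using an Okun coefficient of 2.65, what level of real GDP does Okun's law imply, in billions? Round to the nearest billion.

Unemployment gap = 8.79 - 5.34 = 3.45 points, so the output gap is -2.65 × 3.45 = -9.1425%.
Actual GDP = 6920 × (1 - 9.1425/100) = 6920 × 0.908575 ≈ 6287 billion.

$6,287 billion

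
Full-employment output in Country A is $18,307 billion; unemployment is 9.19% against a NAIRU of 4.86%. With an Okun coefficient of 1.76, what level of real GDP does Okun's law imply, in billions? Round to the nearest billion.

Unemployment gap = 9.19 - 4.86 = 4.33 points, so the output gap is -1.76 × 4.33 = -7.6208%.
Actual GDP = 18307 × (1 - 7.6208/100) = 18307 × 0.923792 ≈ 16912 billion.

$16,912 billion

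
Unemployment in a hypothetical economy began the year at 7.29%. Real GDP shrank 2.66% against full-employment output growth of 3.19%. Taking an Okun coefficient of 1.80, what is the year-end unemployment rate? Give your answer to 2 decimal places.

Growth-rate Okun's law: g_Y = g_Y* - β × Δu, so Δu = (g_Y* - g_Y)/β.
Δu = (3.19 + 2.66)/1.80 = 5.85/1.80 = 3.25 percentage points.
Year-end unemployment = 7.29 + 3.25 = 10.54%.

10.54%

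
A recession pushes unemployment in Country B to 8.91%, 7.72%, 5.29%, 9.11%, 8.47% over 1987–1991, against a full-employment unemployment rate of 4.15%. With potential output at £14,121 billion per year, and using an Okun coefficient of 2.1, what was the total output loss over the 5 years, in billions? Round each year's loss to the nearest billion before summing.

£5,561 billion

Year 1987: gap = -2.1 × (8.91 - 4.15) = -9.996%, loss ≈ 14121 × 9.996/100 ≈ 1412.
Year 1988: gap = -2.1 × (7.72 - 4.15) = -7.497%, loss ≈ 14121 × 7.497/100 ≈ 1059.
Year 1989: gap = -2.1 × (5.29 - 4.15) = -2.394%, loss ≈ 14121 × 2.394/100 ≈ 338.
Year 1990: gap = -2.1 × (9.11 - 4.15) = -10.416%, loss ≈ 14121 × 10.416/100 ≈ 1471.
Year 1991: gap = -2.1 × (8.47 - 4.15) = -9.072%, loss ≈ 14121 × 9.072/100 ≈ 1281.
Total lost output = 1412 + 1059 + 338 + 1471 + 1281 = 5561 billion.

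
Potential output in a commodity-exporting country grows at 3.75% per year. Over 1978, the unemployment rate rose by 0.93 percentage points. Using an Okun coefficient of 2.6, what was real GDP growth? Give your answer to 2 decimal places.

Growth-rate Okun's law: g_Y = g_Y* - β × Δu.
g_Y = 3.75 - 2.6 × (0.93) = 3.75 - 2.418 = 1.332%, i.e. 1.33% to 2 d.p.

1.33%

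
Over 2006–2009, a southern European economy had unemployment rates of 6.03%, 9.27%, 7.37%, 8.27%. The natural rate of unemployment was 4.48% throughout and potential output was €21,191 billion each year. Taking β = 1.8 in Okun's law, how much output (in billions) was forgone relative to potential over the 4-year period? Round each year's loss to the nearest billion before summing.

Year 2006: gap = -1.8 × (6.03 - 4.48) = -2.79%, loss ≈ 21191 × 2.79/100 ≈ 591.
Year 2007: gap = -1.8 × (9.27 - 4.48) = -8.622%, loss ≈ 21191 × 8.622/100 ≈ 1827.
Year 2008: gap = -1.8 × (7.37 - 4.48) = -5.202%, loss ≈ 21191 × 5.202/100 ≈ 1102.
Year 2009: gap = -1.8 × (8.27 - 4.48) = -6.822%, loss ≈ 21191 × 6.822/100 ≈ 1446.
Total lost output = 591 + 1827 + 1102 + 1446 = 4966 billion.

€4,966 billion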